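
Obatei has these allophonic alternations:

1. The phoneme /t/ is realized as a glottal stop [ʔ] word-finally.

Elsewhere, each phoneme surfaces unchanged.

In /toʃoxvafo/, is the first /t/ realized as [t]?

Yes

/t/ (word-initial) fails the environment for rule 1, so it stays [t].
The actual realization is [t], which matches [t].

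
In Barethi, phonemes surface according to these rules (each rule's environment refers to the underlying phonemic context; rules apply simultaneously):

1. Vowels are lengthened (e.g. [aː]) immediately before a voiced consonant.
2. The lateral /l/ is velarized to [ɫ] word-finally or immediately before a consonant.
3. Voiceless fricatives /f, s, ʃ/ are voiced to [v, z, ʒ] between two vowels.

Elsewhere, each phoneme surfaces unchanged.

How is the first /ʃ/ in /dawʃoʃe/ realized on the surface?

[ʃ]

/ʃ/ (between /w/ and /o/) fails the environment for rule 3, so it stays [ʃ].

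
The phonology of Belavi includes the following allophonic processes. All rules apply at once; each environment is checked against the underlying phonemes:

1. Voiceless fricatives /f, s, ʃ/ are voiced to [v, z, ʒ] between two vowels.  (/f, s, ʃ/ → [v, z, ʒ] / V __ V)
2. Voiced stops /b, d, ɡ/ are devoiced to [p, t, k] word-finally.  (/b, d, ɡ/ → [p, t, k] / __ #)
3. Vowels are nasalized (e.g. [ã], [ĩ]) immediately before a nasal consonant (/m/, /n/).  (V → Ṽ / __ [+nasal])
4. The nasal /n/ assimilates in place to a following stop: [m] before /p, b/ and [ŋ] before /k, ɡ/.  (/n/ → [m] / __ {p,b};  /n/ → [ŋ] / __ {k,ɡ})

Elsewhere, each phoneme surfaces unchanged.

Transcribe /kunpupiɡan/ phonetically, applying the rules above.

[kũmpupiɡãn]

/k/ (word-initial): no rule targets it → [k].
/u/ (between /k/ and /n/): before a nasal consonant, so rule 3 applies → [ũ].
/n/ — between /u/ and /p/, before a labial or velar stop — surfaces as [m] (rule 4).
/p/ — not in any rule's target class → [p].
/u/ (between /p/ and /p/) is in the target of rule 3 but the environment (before a nasal consonant) is not met → [u].
/p/ (between /u/ and /i/): no rule targets it → [p].
/i/ — between /p/ and /ɡ/; rule 3 does not apply here → [i].
/ɡ/ (between /i/ and /a/): rule 2 targets it, but not word-finally → unchanged [ɡ].
/a/ (between /ɡ/ and /n/) occurs before a nasal consonant → [ã] by rule 3.
/n/ (word-final) fails the environment for rule 4, so it stays [n].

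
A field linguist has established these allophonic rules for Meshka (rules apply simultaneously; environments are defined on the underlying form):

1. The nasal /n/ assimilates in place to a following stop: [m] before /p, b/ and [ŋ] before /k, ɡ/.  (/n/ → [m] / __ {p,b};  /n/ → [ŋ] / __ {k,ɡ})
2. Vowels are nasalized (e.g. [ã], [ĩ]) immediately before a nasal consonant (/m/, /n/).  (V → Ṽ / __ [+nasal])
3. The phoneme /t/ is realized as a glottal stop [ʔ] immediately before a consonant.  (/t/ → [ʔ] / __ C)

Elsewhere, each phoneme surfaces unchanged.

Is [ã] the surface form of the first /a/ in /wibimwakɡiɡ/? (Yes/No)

No

/a/ (between /w/ and /k/): rule 2 targets it, but not before a nasal consonant → unchanged [a].
The actual realization is [a], not [ã].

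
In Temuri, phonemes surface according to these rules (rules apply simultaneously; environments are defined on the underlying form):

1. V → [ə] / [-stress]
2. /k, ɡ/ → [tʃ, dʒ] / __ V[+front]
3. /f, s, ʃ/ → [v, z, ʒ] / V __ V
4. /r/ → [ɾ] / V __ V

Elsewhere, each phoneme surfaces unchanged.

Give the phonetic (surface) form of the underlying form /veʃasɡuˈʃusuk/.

[vəʒəsɡəˈʒuzək]

/v/ stays [v].
/e/ (between /v/ and /ʃ/) occurs in an unstressed syllable → [ə] by rule 1.
/ʃ/ meets the environment for rule 3 (between two vowels) → [ʒ].
/a/ meets the environment for rule 1 (in an unstressed syllable) → [ə].
/s/ (between /a/ and /ɡ/): rule 3 targets it, but not between two vowels → unchanged [s].
/ɡ/ (between /s/ and /u/) fails the environment for rule 2, so it stays [ɡ].
Rule 1 applies to /u/ (between /ɡ/ and /ʃ/: in an unstressed syllable) → [ə].
Rule 3 applies to /ʃ/ (between /u/ and /u/: between two vowels) → [ʒ].
/u/ (between /ʃ/ and /s/) fails the environment for rule 1, so it stays [u].
/s/ — between /u/ and /u/, between two vowels — surfaces as [z] (rule 3).
/u/ (between /s/ and /k/) occurs in an unstressed syllable → [ə] by rule 1.
/k/ (word-final): rule 2 targets it, but not before a front vowel → unchanged [k].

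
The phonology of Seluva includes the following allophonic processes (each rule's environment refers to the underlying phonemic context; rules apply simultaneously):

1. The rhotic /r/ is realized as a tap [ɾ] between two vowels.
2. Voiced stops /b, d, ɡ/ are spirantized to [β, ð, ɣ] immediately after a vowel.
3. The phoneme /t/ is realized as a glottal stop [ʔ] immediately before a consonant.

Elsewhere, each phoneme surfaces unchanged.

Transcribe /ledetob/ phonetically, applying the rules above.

[leðetoβ]

/l/ (word-initial): no rule targets it → [l].
/e/ (between /l/ and /d/): no rule targets it → [e].
/d/ — between /e/ and /e/, immediately after a vowel — surfaces as [ð] (rule 2).
/e/ stays [e].
/t/ (between /e/ and /o/) fails the environment for rule 3, so it stays [t].
/o/ (between /t/ and /b/): no rule targets it → [o].
/b/ (word-final) occurs immediately after a vowel → [β] by rule 2.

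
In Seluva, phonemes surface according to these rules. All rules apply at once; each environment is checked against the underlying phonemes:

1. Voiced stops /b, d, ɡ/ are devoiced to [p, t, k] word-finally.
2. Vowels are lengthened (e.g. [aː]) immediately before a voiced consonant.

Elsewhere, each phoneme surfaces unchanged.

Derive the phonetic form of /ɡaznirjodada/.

/ɡ/ (word-initial) fails the environment for rule 1, so it stays [ɡ].
/a/ (between /ɡ/ and /z/): before a voiced consonant, so rule 2 applies → [aː].
/z/ (between /a/ and /n/): no rule targets it → [z].
/n/ (between /z/ and /i/): no rule targets it → [n].
/i/ (between /n/ and /r/) occurs before a voiced consonant → [iː] by rule 2.
/r/ (between /i/ and /j/) is unaffected → [r].
/j/ stays [j].
/o/ (between /j/ and /d/): before a voiced consonant, so rule 2 applies → [oː].
/d/ (between /o/ and /a/) is in the target of rule 1 but the environment (word-finally) is not met → [d].
Rule 2 applies to /a/ (between /d/ and /d/: before a voiced consonant) → [aː].
/d/ (between /a/ and /a/) is in the target of rule 1 but the environment (word-finally) is not met → [d].
/a/ (word-final) fails the environment for rule 2, so it stays [a].

[ɡaːzniːrjoːdaːda]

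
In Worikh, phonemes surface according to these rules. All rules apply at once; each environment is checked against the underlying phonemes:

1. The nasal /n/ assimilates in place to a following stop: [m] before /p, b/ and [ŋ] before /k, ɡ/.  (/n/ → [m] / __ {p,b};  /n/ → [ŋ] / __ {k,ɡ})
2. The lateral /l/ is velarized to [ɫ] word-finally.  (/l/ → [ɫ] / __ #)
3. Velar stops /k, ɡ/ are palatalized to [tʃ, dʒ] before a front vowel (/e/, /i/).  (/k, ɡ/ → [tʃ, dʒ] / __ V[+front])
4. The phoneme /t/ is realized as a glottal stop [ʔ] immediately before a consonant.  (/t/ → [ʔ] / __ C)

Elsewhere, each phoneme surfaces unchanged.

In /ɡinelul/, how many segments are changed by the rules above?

Segments that undergo a rule: /ɡ/ → [dʒ] (rule 3); /l/ → [ɫ] (rule 2).
All other segments surface unchanged.

2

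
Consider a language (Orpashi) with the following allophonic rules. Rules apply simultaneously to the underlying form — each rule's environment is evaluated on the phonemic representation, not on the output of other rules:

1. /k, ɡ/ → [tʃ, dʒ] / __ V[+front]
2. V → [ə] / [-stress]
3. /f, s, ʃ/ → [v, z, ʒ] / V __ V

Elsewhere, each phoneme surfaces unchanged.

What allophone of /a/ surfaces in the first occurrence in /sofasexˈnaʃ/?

[ə]

/a/ (between /f/ and /s/): in an unstressed syllable, so rule 2 applies → [ə].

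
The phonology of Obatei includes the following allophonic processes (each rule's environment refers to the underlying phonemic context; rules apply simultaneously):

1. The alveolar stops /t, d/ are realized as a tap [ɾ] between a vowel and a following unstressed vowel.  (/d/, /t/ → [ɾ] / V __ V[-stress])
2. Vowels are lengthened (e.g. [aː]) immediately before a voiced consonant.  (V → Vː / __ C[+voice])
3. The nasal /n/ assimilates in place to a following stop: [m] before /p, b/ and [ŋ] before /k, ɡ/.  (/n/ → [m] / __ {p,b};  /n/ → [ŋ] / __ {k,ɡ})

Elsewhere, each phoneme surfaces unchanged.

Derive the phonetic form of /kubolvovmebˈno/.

[kuːboːlvoːvmeːbˈno]

/u/ meets the environment for rule 2 (before a voiced consonant) → [uː].
Rule 2 applies to /o/ (between /b/ and /l/: before a voiced consonant) → [oː].
/o/ (between /v/ and /v/) occurs before a voiced consonant → [oː] by rule 2.
/e/ (between /m/ and /b/) occurs before a voiced consonant → [eː] by rule 2.
/n/ (between /b/ and /o/) is in the target of rule 3 but the environment (before a labial or velar stop) is not met → [n].
/o/ (word-final) is in the target of rule 2 but the environment (before a voiced consonant) is not met → [o].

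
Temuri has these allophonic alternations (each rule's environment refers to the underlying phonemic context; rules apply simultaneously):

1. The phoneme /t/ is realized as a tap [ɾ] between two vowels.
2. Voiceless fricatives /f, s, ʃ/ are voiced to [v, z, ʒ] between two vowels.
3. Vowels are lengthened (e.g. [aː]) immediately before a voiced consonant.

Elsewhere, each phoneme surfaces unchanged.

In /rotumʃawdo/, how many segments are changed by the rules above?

3

Segments that undergo a rule: /t/ → [ɾ] (rule 1); /u/ → [uː] (rule 3); /a/ → [aː] (rule 3).
All other segments surface unchanged.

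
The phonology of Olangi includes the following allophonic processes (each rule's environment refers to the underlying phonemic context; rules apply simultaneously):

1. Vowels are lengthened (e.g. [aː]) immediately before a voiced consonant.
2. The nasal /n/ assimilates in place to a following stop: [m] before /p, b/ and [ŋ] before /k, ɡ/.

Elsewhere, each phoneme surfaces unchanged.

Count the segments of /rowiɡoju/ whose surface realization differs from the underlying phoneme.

Segments that undergo a rule: /o/ → [oː] (rule 1); /i/ → [iː] (rule 1); /o/ → [oː] (rule 1).
All other segments surface unchanged.

3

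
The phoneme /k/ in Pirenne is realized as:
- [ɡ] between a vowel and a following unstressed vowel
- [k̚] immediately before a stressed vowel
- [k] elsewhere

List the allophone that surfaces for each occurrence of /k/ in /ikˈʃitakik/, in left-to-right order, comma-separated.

[k], [ɡ], [k]

Occurrence 1 (position 2): no conditioning environment matches → elsewhere allophone [k].
Occurrence 2 (position 7): between a vowel and a following unstressed vowel → [ɡ].
Occurrence 3 (position 9): no conditioning environment matches → elsewhere allophone [k].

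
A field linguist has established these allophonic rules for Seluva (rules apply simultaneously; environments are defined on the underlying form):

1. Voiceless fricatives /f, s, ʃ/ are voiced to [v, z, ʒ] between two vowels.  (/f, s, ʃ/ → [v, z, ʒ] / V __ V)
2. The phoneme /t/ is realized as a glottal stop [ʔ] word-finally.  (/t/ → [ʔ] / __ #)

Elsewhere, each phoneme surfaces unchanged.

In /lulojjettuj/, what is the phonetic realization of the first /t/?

[t]

/t/ (between /e/ and /t/) fails the environment for rule 2, so it stays [t].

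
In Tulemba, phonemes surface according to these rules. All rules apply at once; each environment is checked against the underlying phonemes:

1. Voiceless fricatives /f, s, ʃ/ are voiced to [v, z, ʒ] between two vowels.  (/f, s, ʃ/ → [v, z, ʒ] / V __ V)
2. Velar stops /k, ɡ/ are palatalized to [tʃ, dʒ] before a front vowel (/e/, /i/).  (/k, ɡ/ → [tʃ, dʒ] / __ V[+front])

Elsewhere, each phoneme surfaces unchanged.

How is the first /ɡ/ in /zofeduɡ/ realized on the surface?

/ɡ/ (word-final) is in the target of rule 2 but the environment (before a front vowel) is not met → [ɡ].

[ɡ]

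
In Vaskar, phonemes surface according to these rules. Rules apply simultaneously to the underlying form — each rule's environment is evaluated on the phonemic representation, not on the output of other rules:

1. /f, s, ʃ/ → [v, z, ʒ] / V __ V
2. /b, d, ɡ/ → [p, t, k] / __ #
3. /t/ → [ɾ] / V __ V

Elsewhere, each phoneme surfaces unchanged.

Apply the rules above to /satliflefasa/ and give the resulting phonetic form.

/s/ — word-initial; rule 1 does not apply here → [s].
/a/ (between /s/ and /t/): no rule targets it → [a].
/t/ (between /a/ and /l/) is in the target of rule 3 but the environment (between two vowels) is not met → [t].
/l/ (between /t/ and /i/): no rule targets it → [l].
/i/ stays [i].
/f/ — between /i/ and /l/; rule 1 does not apply here → [f].
/l/ (between /f/ and /e/): no rule targets it → [l].
/e/ — not in any rule's target class → [e].
/f/ — between /e/ and /a/, between two vowels — surfaces as [v] (rule 1).
/a/ (between /f/ and /s/): no rule targets it → [a].
/s/ (between /a/ and /a/) occurs between two vowels → [z] by rule 1.
/a/ — not in any rule's target class → [a].

[satliflevaza]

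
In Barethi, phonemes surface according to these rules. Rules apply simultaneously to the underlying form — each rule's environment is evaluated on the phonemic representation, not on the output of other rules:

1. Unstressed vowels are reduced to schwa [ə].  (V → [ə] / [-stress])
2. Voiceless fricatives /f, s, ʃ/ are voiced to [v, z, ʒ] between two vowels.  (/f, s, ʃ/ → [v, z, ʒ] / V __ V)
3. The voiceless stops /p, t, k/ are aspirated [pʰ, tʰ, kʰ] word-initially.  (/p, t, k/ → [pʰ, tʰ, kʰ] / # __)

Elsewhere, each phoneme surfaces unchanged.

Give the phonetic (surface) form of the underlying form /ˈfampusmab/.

/f/ (word-initial) fails the environment for rule 2, so it stays [f].
/a/ (between /f/ and /m/) fails the environment for rule 1, so it stays [a].
/p/ (between /m/ and /u/) is in the target of rule 3 but the environment (word-initially) is not met → [p].
/u/ — between /p/ and /s/, in an unstressed syllable — surfaces as [ə] (rule 1).
/s/ (between /u/ and /m/): rule 2 targets it, but not between two vowels → unchanged [s].
/a/ meets the environment for rule 1 (in an unstressed syllable) → [ə].

[ˈfampəsməb]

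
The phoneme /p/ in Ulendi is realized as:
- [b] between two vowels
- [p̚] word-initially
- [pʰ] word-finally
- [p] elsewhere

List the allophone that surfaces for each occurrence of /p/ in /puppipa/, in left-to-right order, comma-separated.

Occurrence 1 (position 1): word-initially → [p̚].
Occurrence 2 (position 3): no conditioning environment matches → elsewhere allophone [p].
Occurrence 3 (position 4): no conditioning environment matches → elsewhere allophone [p].
Occurrence 4 (position 6): between two vowels → [b].

[p̚], [p], [p], [b]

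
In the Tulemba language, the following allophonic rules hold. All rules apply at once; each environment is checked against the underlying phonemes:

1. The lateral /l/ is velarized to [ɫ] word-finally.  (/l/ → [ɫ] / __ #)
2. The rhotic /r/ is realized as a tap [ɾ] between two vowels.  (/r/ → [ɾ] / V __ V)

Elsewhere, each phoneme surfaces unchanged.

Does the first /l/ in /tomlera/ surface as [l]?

Yes

/l/ (between /m/ and /e/): rule 1 targets it, but not word-finally → unchanged [l].
The actual realization is [l], which matches [l].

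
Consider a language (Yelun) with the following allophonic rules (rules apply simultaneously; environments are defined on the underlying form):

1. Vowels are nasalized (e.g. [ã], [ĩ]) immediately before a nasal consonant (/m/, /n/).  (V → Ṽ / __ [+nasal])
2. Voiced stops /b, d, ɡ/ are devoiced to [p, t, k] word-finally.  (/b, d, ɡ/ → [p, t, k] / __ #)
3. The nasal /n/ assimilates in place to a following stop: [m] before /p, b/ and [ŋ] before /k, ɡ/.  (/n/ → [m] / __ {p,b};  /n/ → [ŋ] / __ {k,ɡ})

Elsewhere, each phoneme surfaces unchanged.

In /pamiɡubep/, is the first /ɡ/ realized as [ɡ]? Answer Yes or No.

/ɡ/ (between /i/ and /u/): rule 2 targets it, but not word-finally → unchanged [ɡ].
The actual realization is [ɡ], which matches [ɡ].

Yes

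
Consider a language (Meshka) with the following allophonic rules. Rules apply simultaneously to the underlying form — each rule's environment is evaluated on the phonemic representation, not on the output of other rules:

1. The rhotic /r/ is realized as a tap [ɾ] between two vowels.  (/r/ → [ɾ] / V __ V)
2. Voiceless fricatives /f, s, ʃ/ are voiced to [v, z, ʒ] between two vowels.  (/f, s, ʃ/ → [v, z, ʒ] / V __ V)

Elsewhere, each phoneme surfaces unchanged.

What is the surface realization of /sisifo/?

[sizivo]

/s/ (word-initial) fails the environment for rule 2, so it stays [s].
/i/ (between /s/ and /s/): no rule targets it → [i].
/s/ (between /i/ and /i/): between two vowels, so rule 2 applies → [z].
/i/ stays [i].
/f/ (between /i/ and /o/): between two vowels, so rule 2 applies → [v].
/o/ (word-final): no rule targets it → [o].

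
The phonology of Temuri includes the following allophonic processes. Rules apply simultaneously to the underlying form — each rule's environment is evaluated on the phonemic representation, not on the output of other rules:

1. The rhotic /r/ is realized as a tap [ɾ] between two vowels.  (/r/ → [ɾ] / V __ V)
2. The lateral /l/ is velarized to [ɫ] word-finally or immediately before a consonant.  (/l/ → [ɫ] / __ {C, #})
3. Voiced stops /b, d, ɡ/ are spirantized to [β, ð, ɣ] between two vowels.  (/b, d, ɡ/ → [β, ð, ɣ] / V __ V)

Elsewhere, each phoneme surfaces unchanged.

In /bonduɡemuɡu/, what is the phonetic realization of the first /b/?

[b]

/b/ (word-initial): rule 3 targets it, but not between two vowels → unchanged [b].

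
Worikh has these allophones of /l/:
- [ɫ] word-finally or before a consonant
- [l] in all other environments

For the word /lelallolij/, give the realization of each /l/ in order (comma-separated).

Occurrence 1 (position 1): no conditioning environment matches → elsewhere allophone [l].
Occurrence 2 (position 3): no conditioning environment matches → elsewhere allophone [l].
Occurrence 3 (position 5): word-finally or before a consonant → [ɫ].
Occurrence 4 (position 6): no conditioning environment matches → elsewhere allophone [l].
Occurrence 5 (position 8): no conditioning environment matches → elsewhere allophone [l].

[l], [l], [ɫ], [l], [l]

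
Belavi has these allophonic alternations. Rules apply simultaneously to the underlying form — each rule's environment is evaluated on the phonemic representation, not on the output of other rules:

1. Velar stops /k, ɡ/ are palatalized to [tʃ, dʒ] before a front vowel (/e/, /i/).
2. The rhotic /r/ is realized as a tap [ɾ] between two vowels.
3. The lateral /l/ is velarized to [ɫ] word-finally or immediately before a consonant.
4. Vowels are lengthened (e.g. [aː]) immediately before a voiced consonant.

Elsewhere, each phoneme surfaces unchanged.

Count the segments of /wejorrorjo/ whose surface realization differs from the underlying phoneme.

Segments that undergo a rule: /e/ → [eː] (rule 4); /o/ → [oː] (rule 4); /o/ → [oː] (rule 4).
All other segments surface unchanged.

3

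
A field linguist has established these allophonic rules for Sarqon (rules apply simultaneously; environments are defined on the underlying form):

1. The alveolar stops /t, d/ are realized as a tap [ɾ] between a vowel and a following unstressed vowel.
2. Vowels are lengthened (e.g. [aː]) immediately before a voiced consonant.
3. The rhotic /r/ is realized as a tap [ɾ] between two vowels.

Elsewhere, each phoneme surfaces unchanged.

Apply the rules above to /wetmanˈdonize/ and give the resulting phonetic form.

/e/ (between /w/ and /t/): rule 2 targets it, but not before a voiced consonant → unchanged [e].
/t/ — between /e/ and /m/; rule 1 does not apply here → [t].
/a/ (between /m/ and /n/): before a voiced consonant, so rule 2 applies → [aː].
/d/ (between /n/ and /o/): rule 1 targets it, but not between a vowel and a following unstressed vowel → unchanged [d].
Rule 2 applies to /o/ (between /d/ and /n/: before a voiced consonant) → [oː].
Rule 2 applies to /i/ (between /n/ and /z/: before a voiced consonant) → [iː].
/e/ (word-final) is in the target of rule 2 but the environment (before a voiced consonant) is not met → [e].

[wetmaːnˈdoːniːze]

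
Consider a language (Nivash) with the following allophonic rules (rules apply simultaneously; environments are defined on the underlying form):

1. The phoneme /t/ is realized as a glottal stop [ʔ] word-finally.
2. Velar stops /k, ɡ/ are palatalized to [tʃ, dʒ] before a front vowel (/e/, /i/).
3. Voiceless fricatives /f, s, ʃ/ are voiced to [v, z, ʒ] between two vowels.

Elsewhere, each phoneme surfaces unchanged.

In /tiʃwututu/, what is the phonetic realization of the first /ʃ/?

/ʃ/ (between /i/ and /w/) is in the target of rule 3 but the environment (between two vowels) is not met → [ʃ].

[ʃ]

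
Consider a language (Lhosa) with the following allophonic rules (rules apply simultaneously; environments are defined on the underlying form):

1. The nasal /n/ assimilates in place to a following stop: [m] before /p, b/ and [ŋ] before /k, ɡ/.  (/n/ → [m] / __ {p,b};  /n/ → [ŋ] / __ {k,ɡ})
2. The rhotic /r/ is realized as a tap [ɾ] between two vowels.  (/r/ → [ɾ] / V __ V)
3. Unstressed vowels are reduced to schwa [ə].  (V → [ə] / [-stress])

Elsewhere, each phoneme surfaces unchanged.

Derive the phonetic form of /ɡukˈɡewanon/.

/ɡ/ — not in any rule's target class → [ɡ].
/u/ meets the environment for rule 3 (in an unstressed syllable) → [ə].
/k/ (between /u/ and /ɡ/) is unaffected → [k].
/ɡ/ stays [ɡ].
/e/ (between /ɡ/ and /w/) is in the target of rule 3 but the environment (in an unstressed syllable) is not met → [e].
/w/ — not in any rule's target class → [w].
/a/ (between /w/ and /n/): in an unstressed syllable, so rule 3 applies → [ə].
/n/ (between /a/ and /o/) is in the target of rule 1 but the environment (before a labial or velar stop) is not met → [n].
/o/ meets the environment for rule 3 (in an unstressed syllable) → [ə].
/n/ (word-final) fails the environment for rule 1, so it stays [n].

[ɡəkˈɡewənən]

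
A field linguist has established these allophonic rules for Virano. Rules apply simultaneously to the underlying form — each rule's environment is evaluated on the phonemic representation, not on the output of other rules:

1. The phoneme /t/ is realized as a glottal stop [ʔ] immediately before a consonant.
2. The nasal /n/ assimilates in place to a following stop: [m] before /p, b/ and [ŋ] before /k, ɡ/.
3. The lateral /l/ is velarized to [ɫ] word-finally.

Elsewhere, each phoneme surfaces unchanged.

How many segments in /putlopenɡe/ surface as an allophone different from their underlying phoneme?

Segments that undergo a rule: /t/ → [ʔ] (rule 1); /n/ → [ŋ] (rule 2).
All other segments surface unchanged.

2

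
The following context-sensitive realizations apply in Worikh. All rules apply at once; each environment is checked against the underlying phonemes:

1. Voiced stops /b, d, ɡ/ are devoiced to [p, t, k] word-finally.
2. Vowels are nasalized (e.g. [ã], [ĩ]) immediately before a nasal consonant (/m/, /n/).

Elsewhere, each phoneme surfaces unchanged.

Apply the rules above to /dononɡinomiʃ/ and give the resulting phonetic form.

[dõnõnɡĩnõmiʃ]

/d/ (word-initial) fails the environment for rule 1, so it stays [d].
/o/ (between /d/ and /n/): before a nasal consonant, so rule 2 applies → [õ].
/n/ (between /o/ and /o/) is unaffected → [n].
Rule 2 applies to /o/ (between /n/ and /n/: before a nasal consonant) → [õ].
/n/ (between /o/ and /ɡ/): no rule targets it → [n].
/ɡ/ — between /n/ and /i/; rule 1 does not apply here → [ɡ].
/i/ — between /ɡ/ and /n/, before a nasal consonant — surfaces as [ĩ] (rule 2).
/n/ — not in any rule's target class → [n].
Rule 2 applies to /o/ (between /n/ and /m/: before a nasal consonant) → [õ].
/m/ stays [m].
/i/ (between /m/ and /ʃ/): rule 2 targets it, but not before a nasal consonant → unchanged [i].
/ʃ/ — not in any rule's target class → [ʃ].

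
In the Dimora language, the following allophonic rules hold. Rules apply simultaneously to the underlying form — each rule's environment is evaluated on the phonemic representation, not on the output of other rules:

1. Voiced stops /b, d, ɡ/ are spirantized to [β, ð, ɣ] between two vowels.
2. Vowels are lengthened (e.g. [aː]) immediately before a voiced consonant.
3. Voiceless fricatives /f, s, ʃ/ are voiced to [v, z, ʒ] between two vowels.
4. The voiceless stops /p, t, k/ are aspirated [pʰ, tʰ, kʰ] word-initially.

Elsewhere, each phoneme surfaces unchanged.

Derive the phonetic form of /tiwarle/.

/t/ (word-initial) occurs word-initially → [tʰ] by rule 4.
/i/ (between /t/ and /w/): before a voiced consonant, so rule 2 applies → [iː].
/w/ — not in any rule's target class → [w].
/a/ — between /w/ and /r/, before a voiced consonant — surfaces as [aː] (rule 2).
/r/ stays [r].
/l/ (between /r/ and /e/) is unaffected → [l].
/e/ — word-final; rule 2 does not apply here → [e].

[tʰiːwaːrle]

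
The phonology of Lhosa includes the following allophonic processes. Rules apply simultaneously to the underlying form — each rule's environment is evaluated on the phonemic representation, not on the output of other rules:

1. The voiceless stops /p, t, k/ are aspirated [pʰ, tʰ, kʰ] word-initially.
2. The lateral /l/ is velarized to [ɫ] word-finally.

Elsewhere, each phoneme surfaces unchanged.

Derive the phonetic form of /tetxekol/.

/t/ — word-initial, word-initially — surfaces as [tʰ] (rule 1).
/e/ (between /t/ and /t/): no rule targets it → [e].
/t/ (between /e/ and /x/): rule 1 targets it, but not word-initially → unchanged [t].
/x/ — not in any rule's target class → [x].
/e/ (between /x/ and /k/) is unaffected → [e].
/k/ (between /e/ and /o/) fails the environment for rule 1, so it stays [k].
/o/ — not in any rule's target class → [o].
/l/ meets the environment for rule 2 (word-finally) → [ɫ].

[tʰetxekoɫ]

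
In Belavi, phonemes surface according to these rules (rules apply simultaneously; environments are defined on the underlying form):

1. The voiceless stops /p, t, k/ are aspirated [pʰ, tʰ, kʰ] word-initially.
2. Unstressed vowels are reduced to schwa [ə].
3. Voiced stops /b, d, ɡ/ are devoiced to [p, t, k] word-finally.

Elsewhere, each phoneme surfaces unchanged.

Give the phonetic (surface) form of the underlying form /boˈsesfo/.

[bəˈsesfə]

/b/ (word-initial) is in the target of rule 3 but the environment (word-finally) is not met → [b].
/o/ meets the environment for rule 2 (in an unstressed syllable) → [ə].
/s/ (between /o/ and /e/): no rule targets it → [s].
/e/ (between /s/ and /s/): rule 2 targets it, but not in an unstressed syllable → unchanged [e].
/s/ — not in any rule's target class → [s].
/f/ (between /s/ and /o/) is unaffected → [f].
/o/ meets the environment for rule 2 (in an unstressed syllable) → [ə].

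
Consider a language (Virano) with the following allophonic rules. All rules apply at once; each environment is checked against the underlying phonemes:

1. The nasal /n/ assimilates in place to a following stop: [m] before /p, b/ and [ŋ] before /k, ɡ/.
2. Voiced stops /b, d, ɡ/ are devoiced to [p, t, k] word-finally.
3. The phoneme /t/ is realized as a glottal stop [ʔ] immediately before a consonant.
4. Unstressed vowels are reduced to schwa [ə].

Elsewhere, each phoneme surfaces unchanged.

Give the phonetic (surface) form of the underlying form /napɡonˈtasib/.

/n/ (word-initial) is in the target of rule 1 but the environment (before a labial or velar stop) is not met → [n].
/a/ meets the environment for rule 4 (in an unstressed syllable) → [ə].
/ɡ/ (between /p/ and /o/) is in the target of rule 2 but the environment (word-finally) is not met → [ɡ].
/o/ — between /ɡ/ and /n/, in an unstressed syllable — surfaces as [ə] (rule 4).
/n/ (between /o/ and /t/): rule 1 targets it, but not before a labial or velar stop → unchanged [n].
/t/ (between /n/ and /a/): rule 3 targets it, but not immediately before a consonant → unchanged [t].
/a/ — between /t/ and /s/; rule 4 does not apply here → [a].
/i/ (between /s/ and /b/) occurs in an unstressed syllable → [ə] by rule 4.
/b/ meets the environment for rule 2 (word-finally) → [p].

[nəpɡənˈtasəp]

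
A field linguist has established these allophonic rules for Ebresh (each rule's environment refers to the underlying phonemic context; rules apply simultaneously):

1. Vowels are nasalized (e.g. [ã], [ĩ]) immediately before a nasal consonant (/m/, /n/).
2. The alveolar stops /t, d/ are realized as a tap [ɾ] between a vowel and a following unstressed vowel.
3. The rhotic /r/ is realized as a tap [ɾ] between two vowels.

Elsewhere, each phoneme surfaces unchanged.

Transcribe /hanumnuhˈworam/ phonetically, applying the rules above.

[hãnũmnuhˈwoɾãm]

/h/ — not in any rule's target class → [h].
/a/ (between /h/ and /n/): before a nasal consonant, so rule 1 applies → [ã].
/n/ — not in any rule's target class → [n].
/u/ meets the environment for rule 1 (before a nasal consonant) → [ũ].
/m/ (between /u/ and /n/) is unaffected → [m].
/n/ stays [n].
/u/ (between /n/ and /h/): rule 1 targets it, but not before a nasal consonant → unchanged [u].
/h/ (between /u/ and /w/) is unaffected → [h].
/w/ (between /h/ and /o/): no rule targets it → [w].
/o/ (between /w/ and /r/): rule 1 targets it, but not before a nasal consonant → unchanged [o].
/r/ (between /o/ and /a/) occurs between two vowels → [ɾ] by rule 3.
/a/ meets the environment for rule 1 (before a nasal consonant) → [ã].
/m/ — not in any rule's target class → [m].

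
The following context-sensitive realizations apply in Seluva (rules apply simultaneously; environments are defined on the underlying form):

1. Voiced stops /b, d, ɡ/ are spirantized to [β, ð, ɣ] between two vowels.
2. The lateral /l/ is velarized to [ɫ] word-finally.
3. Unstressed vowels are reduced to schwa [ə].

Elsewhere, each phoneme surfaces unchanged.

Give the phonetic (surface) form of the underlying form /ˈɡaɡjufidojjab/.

[ˈɡaɡjəfəðəjjəb]

/ɡ/ (word-initial) is in the target of rule 1 but the environment (between two vowels) is not met → [ɡ].
/a/ (between /ɡ/ and /ɡ/): rule 3 targets it, but not in an unstressed syllable → unchanged [a].
/ɡ/ (between /a/ and /j/): rule 1 targets it, but not between two vowels → unchanged [ɡ].
/u/ (between /j/ and /f/): in an unstressed syllable, so rule 3 applies → [ə].
/i/ (between /f/ and /d/): in an unstressed syllable, so rule 3 applies → [ə].
/d/ (between /i/ and /o/): between two vowels, so rule 1 applies → [ð].
/o/ (between /d/ and /j/): in an unstressed syllable, so rule 3 applies → [ə].
/a/ (between /j/ and /b/) occurs in an unstressed syllable → [ə] by rule 3.
/b/ — word-final; rule 1 does not apply here → [b].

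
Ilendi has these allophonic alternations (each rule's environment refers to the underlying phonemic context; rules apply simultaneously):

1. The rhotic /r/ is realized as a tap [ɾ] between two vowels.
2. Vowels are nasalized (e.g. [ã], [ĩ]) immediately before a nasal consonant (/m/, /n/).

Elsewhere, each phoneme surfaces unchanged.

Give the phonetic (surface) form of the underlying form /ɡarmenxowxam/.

/ɡ/ stays [ɡ].
/a/ — between /ɡ/ and /r/; rule 2 does not apply here → [a].
/r/ (between /a/ and /m/) fails the environment for rule 1, so it stays [r].
/m/ (between /r/ and /e/) is unaffected → [m].
Rule 2 applies to /e/ (between /m/ and /n/: before a nasal consonant) → [ẽ].
/n/ — not in any rule's target class → [n].
/x/ — not in any rule's target class → [x].
/o/ — between /x/ and /w/; rule 2 does not apply here → [o].
/w/ stays [w].
/x/ (between /w/ and /a/) is unaffected → [x].
Rule 2 applies to /a/ (between /x/ and /m/: before a nasal consonant) → [ã].
/m/ (word-final): no rule targets it → [m].

[ɡarmẽnxowxãm]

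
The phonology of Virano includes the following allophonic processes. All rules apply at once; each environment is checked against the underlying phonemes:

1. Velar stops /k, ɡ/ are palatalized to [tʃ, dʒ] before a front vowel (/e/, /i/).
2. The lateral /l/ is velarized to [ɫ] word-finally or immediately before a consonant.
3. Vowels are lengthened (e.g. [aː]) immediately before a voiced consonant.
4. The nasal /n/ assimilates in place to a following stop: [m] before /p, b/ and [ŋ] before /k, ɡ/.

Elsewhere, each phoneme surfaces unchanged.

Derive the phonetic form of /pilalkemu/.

[piːlaːɫtʃeːmu]

/p/ (word-initial): no rule targets it → [p].
/i/ (between /p/ and /l/) occurs before a voiced consonant → [iː] by rule 3.
/l/ (between /i/ and /a/): rule 2 targets it, but not word-finally or immediately before a consonant → unchanged [l].
/a/ meets the environment for rule 3 (before a voiced consonant) → [aː].
/l/ meets the environment for rule 2 (word-finally or immediately before a consonant) → [ɫ].
/k/ (between /l/ and /e/) occurs before a front vowel → [tʃ] by rule 1.
/e/ meets the environment for rule 3 (before a voiced consonant) → [eː].
/m/ — not in any rule's target class → [m].
/u/ (word-final) is in the target of rule 3 but the environment (before a voiced consonant) is not met → [u].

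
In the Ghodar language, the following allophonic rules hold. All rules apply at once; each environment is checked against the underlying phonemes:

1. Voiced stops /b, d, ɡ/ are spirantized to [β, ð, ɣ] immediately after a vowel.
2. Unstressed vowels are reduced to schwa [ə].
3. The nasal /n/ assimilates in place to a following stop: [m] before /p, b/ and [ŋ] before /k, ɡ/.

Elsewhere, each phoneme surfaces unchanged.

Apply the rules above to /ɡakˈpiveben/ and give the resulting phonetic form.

/ɡ/ — word-initial; rule 1 does not apply here → [ɡ].
/a/ meets the environment for rule 2 (in an unstressed syllable) → [ə].
/i/ (between /p/ and /v/) fails the environment for rule 2, so it stays [i].
/e/ — between /v/ and /b/, in an unstressed syllable — surfaces as [ə] (rule 2).
/b/ — between /e/ and /e/, immediately after a vowel — surfaces as [β] (rule 1).
/e/ meets the environment for rule 2 (in an unstressed syllable) → [ə].
/n/ (word-final): rule 3 targets it, but not before a labial or velar stop → unchanged [n].

[ɡəkˈpivəβən]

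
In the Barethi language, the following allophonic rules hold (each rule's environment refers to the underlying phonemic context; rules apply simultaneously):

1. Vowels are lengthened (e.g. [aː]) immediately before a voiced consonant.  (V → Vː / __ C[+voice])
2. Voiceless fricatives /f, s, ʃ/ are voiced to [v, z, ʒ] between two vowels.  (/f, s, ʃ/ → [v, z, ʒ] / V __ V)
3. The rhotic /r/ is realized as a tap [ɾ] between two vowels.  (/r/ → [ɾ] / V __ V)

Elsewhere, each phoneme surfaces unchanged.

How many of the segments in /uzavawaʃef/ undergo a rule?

Segments that undergo a rule: /u/ → [uː] (rule 1); /a/ → [aː] (rule 1); /a/ → [aː] (rule 1); /ʃ/ → [ʒ] (rule 2).
All other segments surface unchanged.

4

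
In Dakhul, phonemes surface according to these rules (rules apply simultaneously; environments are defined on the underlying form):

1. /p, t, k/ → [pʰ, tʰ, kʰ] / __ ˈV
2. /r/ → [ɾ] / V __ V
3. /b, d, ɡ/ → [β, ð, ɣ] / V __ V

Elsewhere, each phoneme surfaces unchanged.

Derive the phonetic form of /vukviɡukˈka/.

/k/ (between /u/ and /v/) fails the environment for rule 1, so it stays [k].
/ɡ/ (between /i/ and /u/) occurs between two vowels → [ɣ] by rule 3.
/k/ (between /u/ and /k/) is in the target of rule 1 but the environment (immediately before a stressed vowel) is not met → [k].
Rule 1 applies to /k/ (between /k/ and /a/: immediately before a stressed vowel) → [kʰ].

[vukviɣukˈkʰa]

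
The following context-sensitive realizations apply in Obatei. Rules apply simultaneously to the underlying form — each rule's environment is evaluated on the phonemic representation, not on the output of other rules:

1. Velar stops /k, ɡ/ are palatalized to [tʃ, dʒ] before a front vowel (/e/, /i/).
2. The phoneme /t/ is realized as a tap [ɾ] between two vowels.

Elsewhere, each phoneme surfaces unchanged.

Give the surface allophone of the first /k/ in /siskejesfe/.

[tʃ]

/k/ — between /s/ and /e/, before a front vowel — surfaces as [tʃ] (rule 1).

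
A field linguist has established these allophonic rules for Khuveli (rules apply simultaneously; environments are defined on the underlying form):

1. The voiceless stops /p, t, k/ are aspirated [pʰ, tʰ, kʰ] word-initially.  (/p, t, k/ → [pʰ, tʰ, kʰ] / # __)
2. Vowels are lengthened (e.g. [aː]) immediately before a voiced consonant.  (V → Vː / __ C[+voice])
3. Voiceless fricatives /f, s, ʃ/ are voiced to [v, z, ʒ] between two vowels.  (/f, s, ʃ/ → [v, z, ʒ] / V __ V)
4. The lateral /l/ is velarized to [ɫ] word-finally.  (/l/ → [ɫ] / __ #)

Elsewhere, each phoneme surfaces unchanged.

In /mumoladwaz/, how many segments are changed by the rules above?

Segments that undergo a rule: /u/ → [uː] (rule 2); /o/ → [oː] (rule 2); /a/ → [aː] (rule 2); /a/ → [aː] (rule 2).
All other segments surface unchanged.

4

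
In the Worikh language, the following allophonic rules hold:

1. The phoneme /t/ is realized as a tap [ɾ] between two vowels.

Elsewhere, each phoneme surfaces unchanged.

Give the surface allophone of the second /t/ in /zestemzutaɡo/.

[ɾ]

Rule 1 applies to /t/ (between /u/ and /a/: between two vowels) → [ɾ].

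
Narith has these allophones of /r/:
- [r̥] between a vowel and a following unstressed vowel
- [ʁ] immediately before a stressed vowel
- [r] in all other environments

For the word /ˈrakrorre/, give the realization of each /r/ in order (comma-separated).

Occurrence 1 (position 1): immediately before a stressed vowel → [ʁ].
Occurrence 2 (position 4): no conditioning environment matches → elsewhere allophone [r].
Occurrence 3 (position 6): no conditioning environment matches → elsewhere allophone [r].
Occurrence 4 (position 7): no conditioning environment matches → elsewhere allophone [r].

[ʁ], [r], [r], [r]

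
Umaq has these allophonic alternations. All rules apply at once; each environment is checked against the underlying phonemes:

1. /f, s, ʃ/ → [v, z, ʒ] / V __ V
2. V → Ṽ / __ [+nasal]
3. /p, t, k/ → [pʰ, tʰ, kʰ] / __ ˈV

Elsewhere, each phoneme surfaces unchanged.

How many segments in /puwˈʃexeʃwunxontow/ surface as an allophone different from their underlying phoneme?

2

Segments that undergo a rule: /u/ → [ũ] (rule 2); /o/ → [õ] (rule 2).
All other segments surface unchanged.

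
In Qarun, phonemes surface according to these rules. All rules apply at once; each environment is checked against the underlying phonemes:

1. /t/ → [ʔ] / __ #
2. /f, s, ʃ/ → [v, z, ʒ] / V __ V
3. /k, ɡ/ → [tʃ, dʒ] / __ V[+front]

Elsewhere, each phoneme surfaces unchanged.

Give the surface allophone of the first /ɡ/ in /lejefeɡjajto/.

[ɡ]

/ɡ/ (between /e/ and /j/) is in the target of rule 3 but the environment (before a front vowel) is not met → [ɡ].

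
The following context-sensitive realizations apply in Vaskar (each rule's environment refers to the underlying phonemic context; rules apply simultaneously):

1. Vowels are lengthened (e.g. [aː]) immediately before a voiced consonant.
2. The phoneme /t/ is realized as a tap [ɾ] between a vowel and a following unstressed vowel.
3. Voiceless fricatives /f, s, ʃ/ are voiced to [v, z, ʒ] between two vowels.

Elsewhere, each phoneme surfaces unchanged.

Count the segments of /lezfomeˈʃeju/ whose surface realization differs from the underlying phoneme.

Segments that undergo a rule: /e/ → [eː] (rule 1); /o/ → [oː] (rule 1); /ʃ/ → [ʒ] (rule 3); /e/ → [eː] (rule 1).
All other segments surface unchanged.

4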